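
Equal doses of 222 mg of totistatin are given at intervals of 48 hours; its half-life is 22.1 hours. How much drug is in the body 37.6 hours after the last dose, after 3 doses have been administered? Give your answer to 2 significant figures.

87 mg

The 3 doses were given 133.6, 85.6, 37.6 hours ago.
Total = 222·(1/2)^(133.6/22.1) + 222·(1/2)^(85.6/22.1) + 222·(1/2)^(37.6/22.1)
      = 3.3616 + 15.149 + 68.264 ≈ 86.774 mg.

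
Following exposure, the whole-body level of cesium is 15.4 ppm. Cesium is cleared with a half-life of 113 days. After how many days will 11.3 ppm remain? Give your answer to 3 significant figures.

Fraction remaining = 11.3/15.4 ≈ 0.73377.
n = log₂(15.4/11.3) = ln(1.3628)/ln 2 ≈ 0.44661 half-lives.
t = n × t½ = 0.44661 × 113 ≈ 50.467 days.

50.5 days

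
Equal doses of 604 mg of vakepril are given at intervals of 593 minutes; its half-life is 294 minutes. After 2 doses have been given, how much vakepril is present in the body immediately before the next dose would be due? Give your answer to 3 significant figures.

The 2 doses were given 1186, 593 minutes ago.
Total = 604·(1/2)^(1186/294) + 604·(1/2)^(593/294)
      = 36.87 + 149.23 ≈ 186.1 mg.

186 mg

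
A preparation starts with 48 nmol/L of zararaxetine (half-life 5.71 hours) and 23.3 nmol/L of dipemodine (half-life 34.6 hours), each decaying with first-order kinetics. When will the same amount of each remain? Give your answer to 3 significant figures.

7.13 hours

Set 48·(1/2)^(t/5.71) = 23.3·(1/2)^(t/34.6).
Taking log₂: log₂(48/23.3) = t·(1/5.71 − 1/34.6).
log₂(2.0601) = 1.0427; 1/5.71 − 1/34.6 = 0.14623.
t = 1.0427 / 0.14623 ≈ 7.1306 hours.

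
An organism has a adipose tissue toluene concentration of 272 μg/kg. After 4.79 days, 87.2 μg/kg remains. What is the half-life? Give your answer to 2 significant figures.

A/A₀ = 87.2/272 ≈ 0.32059.
n = log₂(3.1193) ≈ 1.6412 half-lives elapsed in 4.79 days.
t½ = 4.79/1.6412 ≈ 2.9186 days.

2.9 days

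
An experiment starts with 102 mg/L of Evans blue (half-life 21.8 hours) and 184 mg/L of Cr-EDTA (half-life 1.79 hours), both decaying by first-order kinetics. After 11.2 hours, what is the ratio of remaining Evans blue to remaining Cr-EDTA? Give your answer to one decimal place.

29.7

Evans blue: 102 × (1/2)^(11.2/21.8) = 102 × (1/2)^0.51376 ≈ 71.44 mg/L.
Cr-EDTA: 184 × (1/2)^(11.2/1.79) = 184 × (1/2)^6.257 ≈ 2.4059 mg/L.
Ratio ≈ 71.44 / 2.4059 ≈ 29.694.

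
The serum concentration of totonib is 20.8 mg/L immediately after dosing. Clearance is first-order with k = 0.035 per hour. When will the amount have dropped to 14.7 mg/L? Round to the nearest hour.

t½ = ln 2 / k = 0.69315 / 0.035 ≈ 19.804 hours.
Fraction remaining = 14.7/20.8 ≈ 0.70673.
n = log₂(20.8/14.7) = ln(1.415)/ln 2 ≈ 0.50077 half-lives.
t = n × t½ = 0.50077 × 19.804 ≈ 9.9173 hours.

10 hours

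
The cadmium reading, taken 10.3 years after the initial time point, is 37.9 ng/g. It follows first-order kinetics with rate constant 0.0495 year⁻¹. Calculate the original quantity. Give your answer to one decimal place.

t½ = ln 2 / λ = 0.69315 / 0.0495 ≈ 14.003 years.
Number of half-lives elapsed: n = 10.3/14.003 ≈ 0.73556.
A₀ = A × 2^n = 37.9 × 2^0.73556 = 37.9 × 1.665 ≈ 63.105 ng/g.

63.1 ng/g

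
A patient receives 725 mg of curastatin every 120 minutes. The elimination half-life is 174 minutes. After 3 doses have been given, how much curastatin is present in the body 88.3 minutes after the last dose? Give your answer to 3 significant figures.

The 3 doses were given 328.3, 208.3, 88.3 minutes ago.
Total = 725·(1/2)^(328.3/174) + 725·(1/2)^(208.3/174) + 725·(1/2)^(88.3/174)
      = 196.05 + 316.2 + 510 ≈ 1022.3 mg.

1020 mg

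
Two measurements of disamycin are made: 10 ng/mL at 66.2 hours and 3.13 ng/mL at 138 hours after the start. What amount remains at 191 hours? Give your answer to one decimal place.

1.3 ng/mL

Over Δt = 138 − 66.2 = 71.8 hours, the level fell by a factor of 10/3.13 ≈ 3.1949.
n = log₂(3.1949) ≈ 1.6758 half-lives, so t½ = 71.8/1.6758 ≈ 42.846 hours.
From t = 138 to t = 191: 3.13 × (1/2)^((191−138)/42.846) ≈ 1.3279 ng/mL.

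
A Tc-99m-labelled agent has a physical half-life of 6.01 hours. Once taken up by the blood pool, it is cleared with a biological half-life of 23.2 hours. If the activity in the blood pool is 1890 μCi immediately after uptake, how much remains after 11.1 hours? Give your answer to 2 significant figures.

1/t_eff = 1/t_phys + 1/t_biol = 1/6.01 + 1/23.2 = 0.20949 per hour.
t_eff = 6.01 × 23.2 / (6.01 + 23.2) ≈ 4.7734 hours.
Remaining = 1890 × (1/2)^(11.1/4.7734) = 1890 × (1/2)^2.3254 ≈ 377.1 μCi.

380 μCi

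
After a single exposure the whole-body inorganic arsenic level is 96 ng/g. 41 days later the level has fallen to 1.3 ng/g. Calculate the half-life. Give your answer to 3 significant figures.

A/A₀ = 1.3/96 ≈ 0.013542.
n = log₂(73.846) ≈ 6.2065 half-lives elapsed in 41 days.
t½ = 41/6.2065 ≈ 6.606 days.

6.61 days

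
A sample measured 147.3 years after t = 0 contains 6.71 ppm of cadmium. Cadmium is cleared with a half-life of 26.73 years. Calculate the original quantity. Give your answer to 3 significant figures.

Number of half-lives elapsed: n = 147.3/26.73 ≈ 5.5107.
A₀ = A × 2^n = 6.71 × 2^5.5107 = 6.71 × 45.591 ≈ 305.91 ppm.

306 ppm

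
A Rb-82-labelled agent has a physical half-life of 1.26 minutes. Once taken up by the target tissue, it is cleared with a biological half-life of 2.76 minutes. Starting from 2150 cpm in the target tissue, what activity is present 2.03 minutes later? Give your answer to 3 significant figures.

423 cpm

1/t_eff = 1/t_phys + 1/t_biol = 1/1.26 + 1/2.76 = 1.156 per minute.
t_eff = 1.26 × 2.76 / (1.26 + 2.76) ≈ 0.86507 minutes.
Remaining = 2150 × (1/2)^(2.03/0.86507) = 2150 × (1/2)^2.3466 ≈ 422.7 cpm.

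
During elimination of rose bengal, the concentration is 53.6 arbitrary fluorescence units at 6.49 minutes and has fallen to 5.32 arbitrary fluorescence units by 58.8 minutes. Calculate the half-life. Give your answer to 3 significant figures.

15.7 minutes

Over Δt = 58.8 − 6.49 = 52.31 minutes, the level fell by a factor of 53.6/5.32 ≈ 10.075.
n = log₂(10.075) ≈ 3.3327 half-lives, so t½ = 52.31/3.3327 ≈ 15.696 minutes.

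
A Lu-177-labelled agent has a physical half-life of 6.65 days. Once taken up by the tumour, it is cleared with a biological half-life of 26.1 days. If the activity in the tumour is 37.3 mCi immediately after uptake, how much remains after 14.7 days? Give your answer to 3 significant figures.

5.45 mCi

1/t_eff = 1/t_phys + 1/t_biol = 1/6.65 + 1/26.1 = 0.18869 per day.
t_eff = 6.65 × 26.1 / (6.65 + 26.1) ≈ 5.2997 days.
Remaining = 37.3 × (1/2)^(14.7/5.2997) = 37.3 × (1/2)^2.7737 ≈ 5.4542 mCi.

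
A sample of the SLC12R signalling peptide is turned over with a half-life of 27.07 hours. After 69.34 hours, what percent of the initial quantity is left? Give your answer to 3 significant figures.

16.9%

n = 69.34/27.07 ≈ 2.5615 half-lives.
Fraction remaining = (1/2)^2.5615 ≈ 0.1694, i.e. 16.94%.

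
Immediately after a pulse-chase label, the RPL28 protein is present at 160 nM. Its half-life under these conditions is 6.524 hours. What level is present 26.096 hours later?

10 nM

Elapsed time is 4 half-lives (26.096/6.524).
Each half-life halves the amount: 160 × (1/2)^4 = 160/16 = 10 nM.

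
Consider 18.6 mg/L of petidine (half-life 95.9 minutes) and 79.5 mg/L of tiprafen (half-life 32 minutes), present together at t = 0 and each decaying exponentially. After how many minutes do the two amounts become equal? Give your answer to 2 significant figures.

100 minutes

Set 18.6·(1/2)^(t/95.9) = 79.5·(1/2)^(t/32).
Taking log₂: log₂(18.6/79.5) = t·(1/95.9 − 1/32).
log₂(0.23396) = -2.0957; 1/95.9 − 1/32 = -0.020822.
t = -2.0957 / -0.020822 ≈ 100.64 minutes.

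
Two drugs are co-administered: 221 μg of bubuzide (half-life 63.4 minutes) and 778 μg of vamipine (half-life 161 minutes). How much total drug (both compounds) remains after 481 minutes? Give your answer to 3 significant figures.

99.2 μg

bubuzide: 221 × (1/2)^(481/63.4) = 221 × (1/2)^7.5868 ≈ 1.1496 μg.
vamipine: 778 × (1/2)^(481/161) = 778 × (1/2)^2.9876 ≈ 98.091 μg.
Total = 1.1496 + 98.091 ≈ 99.241 μg.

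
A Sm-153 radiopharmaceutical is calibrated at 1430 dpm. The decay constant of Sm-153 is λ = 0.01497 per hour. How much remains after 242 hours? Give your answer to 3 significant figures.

t½ = ln 2 / λ = 0.69315 / 0.01497 ≈ 46.302 hours.
Number of half-lives: n = 242/46.302 ≈ 5.2265.
Remaining = 1430 × (1/2)^5.2265 = 1430 × 0.026709 ≈ 38.194 dpm.

38.2 dpm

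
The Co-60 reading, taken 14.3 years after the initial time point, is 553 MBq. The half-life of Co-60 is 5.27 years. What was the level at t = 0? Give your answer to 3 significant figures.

3630 MBq

Number of half-lives elapsed: n = 14.3/5.27 ≈ 2.7135.
A₀ = A × 2^n = 553 × 2^2.7135 = 553 × 6.559 ≈ 3627.1 MBq.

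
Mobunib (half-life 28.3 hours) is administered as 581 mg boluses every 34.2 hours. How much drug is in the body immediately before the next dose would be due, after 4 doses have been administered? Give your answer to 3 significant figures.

The 4 doses were given 136.8, 102.6, 68.4, 34.2 hours ago.
Total = 581·(1/2)^(136.8/28.3) + 581·(1/2)^(102.6/28.3) + 581·(1/2)^(68.4/28.3) + 581·(1/2)^(34.2/28.3)
      = 20.371 + 47.077 + 108.79 + 251.41 ≈ 427.65 mg.

428 mg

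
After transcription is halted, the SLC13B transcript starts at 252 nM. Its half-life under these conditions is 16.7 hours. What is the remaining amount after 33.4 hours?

63 nM

Elapsed time is 2 half-lives (33.4/16.7).
Each half-life halves the amount: 252 × (1/2)^2 = 252/4 = 63 nM.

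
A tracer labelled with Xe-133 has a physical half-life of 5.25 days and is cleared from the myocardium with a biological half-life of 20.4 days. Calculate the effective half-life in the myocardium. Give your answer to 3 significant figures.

1/t_eff = 1/t_phys + 1/t_biol = 1/5.25 + 1/20.4 = 0.2395 per day.
t_eff = 5.25 × 20.4 / (5.25 + 20.4) ≈ 4.1754 days.

4.18 days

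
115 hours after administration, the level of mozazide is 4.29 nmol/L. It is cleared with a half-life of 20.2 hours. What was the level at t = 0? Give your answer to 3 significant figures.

222 nmol/L

Number of half-lives elapsed: n = 115/20.2 ≈ 5.6931.
A₀ = A × 2^n = 4.29 × 2^5.6931 = 4.29 × 51.735 ≈ 221.94 nmol/L.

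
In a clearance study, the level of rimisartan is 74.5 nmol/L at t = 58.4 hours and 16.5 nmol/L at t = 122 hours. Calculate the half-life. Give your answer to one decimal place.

Over Δt = 122 − 58.4 = 63.6 hours, the level fell by a factor of 74.5/16.5 ≈ 4.5152.
n = log₂(4.5152) ≈ 2.1748 half-lives, so t½ = 63.6/2.1748 ≈ 29.244 hours.

29.2 hours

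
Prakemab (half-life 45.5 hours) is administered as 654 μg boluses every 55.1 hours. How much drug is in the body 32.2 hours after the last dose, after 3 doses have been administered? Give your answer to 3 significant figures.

The 3 doses were given 142.4, 87.3, 32.2 hours ago.
Total = 654·(1/2)^(142.4/45.5) + 654·(1/2)^(87.3/45.5) + 654·(1/2)^(32.2/45.5)
      = 74.723 + 172.98 + 400.44 ≈ 648.15 μg.

648 μg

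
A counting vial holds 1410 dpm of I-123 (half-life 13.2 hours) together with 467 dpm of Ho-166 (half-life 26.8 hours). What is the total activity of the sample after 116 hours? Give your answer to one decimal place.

26.4 dpm

I-123: 1410 × (1/2)^(116/13.2) = 1410 × (1/2)^8.7879 ≈ 3.1901 dpm.
Ho-166: 467 × (1/2)^(116/26.8) = 467 × (1/2)^4.3284 ≈ 23.246 dpm.
Total = 3.1901 + 23.246 ≈ 26.436 dpm.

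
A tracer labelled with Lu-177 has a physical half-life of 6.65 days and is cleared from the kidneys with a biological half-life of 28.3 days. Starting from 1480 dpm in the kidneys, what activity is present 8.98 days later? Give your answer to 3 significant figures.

466 dpm

1/t_eff = 1/t_phys + 1/t_biol = 1/6.65 + 1/28.3 = 0.18571 per day.
t_eff = 6.65 × 28.3 / (6.65 + 28.3) ≈ 5.3847 days.
Remaining = 1480 × (1/2)^(8.98/5.3847) = 1480 × (1/2)^1.6677 ≈ 465.84 dpm.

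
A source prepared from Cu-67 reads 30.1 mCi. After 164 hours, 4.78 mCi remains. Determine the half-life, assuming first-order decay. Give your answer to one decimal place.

A/A₀ = 4.78/30.1 ≈ 0.1588.
n = log₂(6.2971) ≈ 2.6547 half-lives elapsed in 164 hours.
t½ = 164/2.6547 ≈ 61.778 hours.

61.8 hours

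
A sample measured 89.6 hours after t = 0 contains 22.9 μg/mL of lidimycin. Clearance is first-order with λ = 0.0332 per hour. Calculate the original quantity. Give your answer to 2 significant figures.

t½ = ln 2 / λ = 0.69315 / 0.0332 ≈ 20.878 hours.
Number of half-lives elapsed: n = 89.6/20.878 ≈ 4.2916.
A₀ = A × 2^n = 22.9 × 2^4.2916 = 22.9 × 19.584 ≈ 448.48 μg/mL.

450 μg/mL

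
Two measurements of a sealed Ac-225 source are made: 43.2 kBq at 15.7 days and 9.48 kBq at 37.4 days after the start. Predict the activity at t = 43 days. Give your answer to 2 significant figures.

Over Δt = 37.4 − 15.7 = 21.7 days, the level fell by a factor of 43.2/9.48 ≈ 4.557.
n = log₂(4.557) ≈ 2.1881 half-lives, so t½ = 21.7/2.1881 ≈ 9.9174 days.
From t = 37.4 to t = 43: 9.48 × (1/2)^((43−37.4)/9.9174) ≈ 6.4096 kBq.

6.4 kBq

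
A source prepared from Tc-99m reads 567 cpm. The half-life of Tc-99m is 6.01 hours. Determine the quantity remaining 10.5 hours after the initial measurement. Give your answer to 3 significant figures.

169 cpm

Number of half-lives: n = 10.5/6.01 ≈ 1.7471.
Remaining = 567 × (1/2)^1.7471 = 567 × 0.2979 ≈ 168.91 cpm.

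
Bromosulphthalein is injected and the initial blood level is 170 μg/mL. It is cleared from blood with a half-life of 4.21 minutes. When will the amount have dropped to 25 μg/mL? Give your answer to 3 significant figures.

11.6 minutes

Fraction remaining = 25/170 ≈ 0.14706.
n = log₂(170/25) = ln(6.8)/ln 2 ≈ 2.7655 half-lives.
t = n × t½ = 2.7655 × 4.21 ≈ 11.643 minutes.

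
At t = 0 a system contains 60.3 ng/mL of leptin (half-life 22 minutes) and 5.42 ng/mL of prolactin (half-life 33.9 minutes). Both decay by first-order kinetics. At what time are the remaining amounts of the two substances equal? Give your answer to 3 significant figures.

Set 60.3·(1/2)^(t/22) = 5.42·(1/2)^(t/33.9).
Taking log₂: log₂(60.3/5.42) = t·(1/22 − 1/33.9).
log₂(11.125) = 3.4758; 1/22 − 1/33.9 = 0.015956.
t = 3.4758 / 0.015956 ≈ 217.84 minutes.

218 minutes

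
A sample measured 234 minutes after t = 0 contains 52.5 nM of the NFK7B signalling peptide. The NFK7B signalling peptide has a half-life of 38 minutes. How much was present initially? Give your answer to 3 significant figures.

3750 nM

Number of half-lives elapsed: n = 234/38 ≈ 6.1579.
A₀ = A × 2^n = 52.5 × 2^6.1579 = 52.5 × 71.402 ≈ 3748.6 nM.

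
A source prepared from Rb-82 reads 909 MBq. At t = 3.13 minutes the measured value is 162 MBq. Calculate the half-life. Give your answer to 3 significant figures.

1.26 minutes

A/A₀ = 162/909 ≈ 0.17822.
n = log₂(5.6111) ≈ 2.4883 half-lives elapsed in 3.13 minutes.
t½ = 3.13/2.4883 ≈ 1.2579 minutes.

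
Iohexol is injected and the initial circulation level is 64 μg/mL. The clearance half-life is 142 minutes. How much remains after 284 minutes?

Elapsed time is 2 half-lives (284/142).
Each half-life halves the amount: 64 × (1/2)^2 = 64/4 = 16 μg/mL.

16 μg/mL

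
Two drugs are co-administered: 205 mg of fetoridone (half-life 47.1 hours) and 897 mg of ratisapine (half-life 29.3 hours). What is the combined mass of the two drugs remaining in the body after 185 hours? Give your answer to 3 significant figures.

fetoridone: 205 × (1/2)^(185/47.1) = 205 × (1/2)^3.9278 ≈ 13.47 mg.
ratisapine: 897 × (1/2)^(185/29.3) = 897 × (1/2)^6.314 ≈ 11.274 mg.
Total = 13.47 + 11.274 ≈ 24.744 mg.

24.7 mg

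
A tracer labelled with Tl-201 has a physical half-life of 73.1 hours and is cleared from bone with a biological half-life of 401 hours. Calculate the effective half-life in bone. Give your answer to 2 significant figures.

1/t_eff = 1/t_phys + 1/t_biol = 1/73.1 + 1/401 = 0.016174 per hour.
t_eff = 73.1 × 401 / (73.1 + 401) ≈ 61.829 hours.

62 hours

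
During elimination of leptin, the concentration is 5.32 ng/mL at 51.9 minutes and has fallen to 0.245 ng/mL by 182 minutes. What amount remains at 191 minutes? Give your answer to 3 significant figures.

Over Δt = 182 − 51.9 = 130.1 minutes, the level fell by a factor of 5.32/0.245 ≈ 21.714.
n = log₂(21.714) ≈ 4.4406 half-lives, so t½ = 130.1/4.4406 ≈ 29.298 minutes.
From t = 182 to t = 191: 0.245 × (1/2)^((191−182)/29.298) ≈ 0.19801 ng/mL.

0.198 ng/mL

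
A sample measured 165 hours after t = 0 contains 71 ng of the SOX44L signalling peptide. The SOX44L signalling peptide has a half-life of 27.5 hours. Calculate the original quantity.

Number of half-lives elapsed: n = 165/27.5 ≈ 6.
A₀ = A × 2^n = 71 × 2^6 = 71 × 64 ≈ 4544 ng.

4544 ng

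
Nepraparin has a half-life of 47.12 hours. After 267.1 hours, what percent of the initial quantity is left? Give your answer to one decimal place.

n = 267.1/47.12 ≈ 5.6685 half-lives.
Fraction remaining = (1/2)^5.6685 ≈ 0.019661, i.e. 1.9661%.

2.0%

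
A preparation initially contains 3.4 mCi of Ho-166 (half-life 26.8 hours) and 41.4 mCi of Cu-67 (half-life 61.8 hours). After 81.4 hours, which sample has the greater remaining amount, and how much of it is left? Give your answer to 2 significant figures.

Ho-166: 3.4 × (1/2)^3.0373 ≈ 0.41415 mCi.
Cu-67: 41.4 × (1/2)^1.3172 ≈ 16.615 mCi.
Cu-67 has more remaining, at ≈ 16.615 mCi.

Cu-67, 17 mCi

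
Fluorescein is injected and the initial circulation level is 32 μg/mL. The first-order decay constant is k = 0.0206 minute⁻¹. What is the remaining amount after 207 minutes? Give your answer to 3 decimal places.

t½ = ln 2 / k = 0.69315 / 0.0206 ≈ 33.648 minutes.
Number of half-lives: n = 207/33.648 ≈ 6.1519.
Remaining = 32 × (1/2)^6.1519 = 32 × 0.014063 ≈ 0.45002 μg/mL.

0.450 μg/mL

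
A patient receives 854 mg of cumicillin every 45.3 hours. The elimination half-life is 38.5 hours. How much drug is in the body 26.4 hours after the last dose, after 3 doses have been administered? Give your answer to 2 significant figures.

870 mg

The 3 doses were given 117, 71.7, 26.4 hours ago.
Total = 854·(1/2)^(117/38.5) + 854·(1/2)^(71.7/38.5) + 854·(1/2)^(26.4/38.5)
      = 103.91 + 234.88 + 530.93 ≈ 869.71 mg.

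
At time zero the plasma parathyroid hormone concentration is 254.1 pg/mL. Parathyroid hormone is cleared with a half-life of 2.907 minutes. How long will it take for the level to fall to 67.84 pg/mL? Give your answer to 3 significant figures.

5.54 minutes

Fraction remaining = 67.84/254.1 ≈ 0.26698.
n = log₂(254.1/67.84) = ln(3.7456)/ln 2 ≈ 1.9052 half-lives.
t = n × t½ = 1.9052 × 2.907 ≈ 5.5384 minutes.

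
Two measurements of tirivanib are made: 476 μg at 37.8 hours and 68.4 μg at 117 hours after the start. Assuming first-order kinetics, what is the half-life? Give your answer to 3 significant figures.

28.3 hours

Over Δt = 117 − 37.8 = 79.2 hours, the level fell by a factor of 476/68.4 ≈ 6.9591.
n = log₂(6.9591) ≈ 2.7989 half-lives, so t½ = 79.2/2.7989 ≈ 28.297 hours.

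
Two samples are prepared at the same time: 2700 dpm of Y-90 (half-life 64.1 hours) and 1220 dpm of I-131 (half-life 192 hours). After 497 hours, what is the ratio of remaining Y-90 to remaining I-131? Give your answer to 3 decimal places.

Y-90: 2700 × (1/2)^(497/64.1) = 2700 × (1/2)^7.7535 ≈ 12.512 dpm.
I-131: 1220 × (1/2)^(497/192) = 1220 × (1/2)^2.5885 ≈ 202.83 dpm.
Ratio ≈ 12.512 / 202.83 ≈ 0.061687.

0.062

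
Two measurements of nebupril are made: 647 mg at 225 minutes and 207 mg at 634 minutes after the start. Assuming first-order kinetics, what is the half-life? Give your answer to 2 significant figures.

250 minutes

Over Δt = 634 − 225 = 409 minutes, the level fell by a factor of 647/207 ≈ 3.1256.
n = log₂(3.1256) ≈ 1.6441 half-lives, so t½ = 409/1.6441 ≈ 248.76 minutes.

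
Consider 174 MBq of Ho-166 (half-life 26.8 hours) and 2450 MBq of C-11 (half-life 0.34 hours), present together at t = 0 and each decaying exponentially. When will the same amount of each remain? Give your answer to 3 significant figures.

Set 174·(1/2)^(t/26.8) = 2450·(1/2)^(t/0.34).
Taking log₂: log₂(174/2450) = t·(1/26.8 − 1/0.34).
log₂(0.07102) = -3.8156; 1/26.8 − 1/0.34 = -2.9039.
t = -3.8156 / -2.9039 ≈ 1.314 hours.

1.31 hours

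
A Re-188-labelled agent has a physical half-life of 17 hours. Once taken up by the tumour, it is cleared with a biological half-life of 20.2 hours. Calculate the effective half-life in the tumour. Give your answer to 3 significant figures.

9.23 hours

1/t_eff = 1/t_phys + 1/t_biol = 1/17 + 1/20.2 = 0.10833 per hour.
t_eff = 17 × 20.2 / (17 + 20.2) ≈ 9.2312 hours.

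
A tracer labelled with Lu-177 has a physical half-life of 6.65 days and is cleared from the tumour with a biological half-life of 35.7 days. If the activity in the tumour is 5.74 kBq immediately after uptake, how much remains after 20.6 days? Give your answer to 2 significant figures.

1/t_eff = 1/t_phys + 1/t_biol = 1/6.65 + 1/35.7 = 0.17839 per day.
t_eff = 6.65 × 35.7 / (6.65 + 35.7) ≈ 5.6058 days.
Remaining = 5.74 × (1/2)^(20.6/5.6058) = 5.74 × (1/2)^3.6748 ≈ 0.44946 kBq.

0.45 kBq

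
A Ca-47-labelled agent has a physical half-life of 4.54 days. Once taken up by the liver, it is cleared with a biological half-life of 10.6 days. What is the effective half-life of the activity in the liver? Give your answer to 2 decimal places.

1/t_eff = 1/t_phys + 1/t_biol = 1/4.54 + 1/10.6 = 0.3146 per day.
t_eff = 4.54 × 10.6 / (4.54 + 10.6) ≈ 3.1786 days.

3.18 days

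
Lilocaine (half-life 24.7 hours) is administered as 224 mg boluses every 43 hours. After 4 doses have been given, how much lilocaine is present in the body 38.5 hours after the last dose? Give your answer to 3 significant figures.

The 4 doses were given 167.5, 124.5, 81.5, 38.5 hours ago.
Total = 224·(1/2)^(167.5/24.7) + 224·(1/2)^(124.5/24.7) + 224·(1/2)^(81.5/24.7) + 224·(1/2)^(38.5/24.7)
      = 2.0363 + 6.8063 + 22.749 + 76.038 ≈ 107.63 mg.

108 mg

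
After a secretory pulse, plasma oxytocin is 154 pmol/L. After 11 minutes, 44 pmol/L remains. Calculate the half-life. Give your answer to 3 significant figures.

A/A₀ = 44/154 ≈ 0.28571.
n = log₂(3.5) ≈ 1.8074 half-lives elapsed in 11 minutes.
t½ = 11/1.8074 ≈ 6.0862 minutes.

6.09 minutes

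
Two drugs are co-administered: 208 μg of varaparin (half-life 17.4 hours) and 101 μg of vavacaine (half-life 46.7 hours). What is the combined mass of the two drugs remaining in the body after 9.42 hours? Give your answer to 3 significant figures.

varaparin: 208 × (1/2)^(9.42/17.4) = 208 × (1/2)^0.54138 ≈ 142.92 μg.
vavacaine: 101 × (1/2)^(9.42/46.7) = 101 × (1/2)^0.20171 ≈ 87.821 μg.
Total = 142.92 + 87.821 ≈ 230.74 μg.

231 μg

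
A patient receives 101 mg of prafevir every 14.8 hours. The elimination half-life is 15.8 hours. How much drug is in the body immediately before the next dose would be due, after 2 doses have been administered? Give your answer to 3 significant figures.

The 2 doses were given 29.6, 14.8 hours ago.
Total = 101·(1/2)^(29.6/15.8) + 101·(1/2)^(14.8/15.8)
      = 27.566 + 52.765 ≈ 80.33 mg.

80.3 mg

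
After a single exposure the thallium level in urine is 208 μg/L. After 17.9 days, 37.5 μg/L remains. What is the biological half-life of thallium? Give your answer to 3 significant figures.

7.24 days

A/A₀ = 37.5/208 ≈ 0.18029.
n = log₂(5.5467) ≈ 2.4716 half-lives elapsed in 17.9 days.
t½ = 17.9/2.4716 ≈ 7.2422 days.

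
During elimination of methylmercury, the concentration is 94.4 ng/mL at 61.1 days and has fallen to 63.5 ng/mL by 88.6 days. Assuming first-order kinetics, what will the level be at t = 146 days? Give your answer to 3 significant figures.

27.8 ng/mL

Over Δt = 88.6 − 61.1 = 27.5 days, the level fell by a factor of 94.4/63.5 ≈ 1.4866.
n = log₂(1.4866) ≈ 0.57203 half-lives, so t½ = 27.5/0.57203 ≈ 48.074 days.
From t = 88.6 to t = 146: 63.5 × (1/2)^((146−88.6)/48.074) ≈ 27.755 ng/mL.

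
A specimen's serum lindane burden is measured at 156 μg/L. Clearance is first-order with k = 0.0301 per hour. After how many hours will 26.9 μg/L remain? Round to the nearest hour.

58 hours

t½ = ln 2 / k = 0.69315 / 0.0301 ≈ 23.028 hours.
Fraction remaining = 26.9/156 ≈ 0.17244.
n = log₂(156/26.9) = ln(5.7993)/ln 2 ≈ 2.5359 half-lives.
t = n × t½ = 2.5359 × 23.028 ≈ 58.396 hours.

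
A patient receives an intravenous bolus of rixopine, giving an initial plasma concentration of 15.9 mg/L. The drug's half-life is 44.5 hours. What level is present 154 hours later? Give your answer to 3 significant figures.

Number of half-lives: n = 154/44.5 ≈ 3.4607.
Remaining = 15.9 × (1/2)^3.4607 = 15.9 × 0.090831 ≈ 1.4442 mg/L.

1.44 mg/L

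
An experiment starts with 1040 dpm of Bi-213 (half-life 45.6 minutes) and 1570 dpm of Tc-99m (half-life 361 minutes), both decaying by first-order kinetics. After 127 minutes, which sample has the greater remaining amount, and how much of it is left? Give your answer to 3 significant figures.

Tc-99m, 1230 dpm

Bi-213: 1040 × (1/2)^2.7851 ≈ 150.88 dpm.
Tc-99m: 1570 × (1/2)^0.3518 ≈ 1230.3 dpm.
Tc-99m has more remaining, at ≈ 1230.3 dpm.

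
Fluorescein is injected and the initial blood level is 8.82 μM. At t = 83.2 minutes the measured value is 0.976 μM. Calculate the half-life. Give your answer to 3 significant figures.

A/A₀ = 0.976/8.82 ≈ 0.11066.
n = log₂(9.0369) ≈ 3.1758 half-lives elapsed in 83.2 minutes.
t½ = 83.2/3.1758 ≈ 26.198 minutes.

26.2 minutes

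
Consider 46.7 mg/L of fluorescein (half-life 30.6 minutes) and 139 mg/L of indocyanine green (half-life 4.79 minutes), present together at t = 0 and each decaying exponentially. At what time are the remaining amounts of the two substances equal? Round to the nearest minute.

9 minutes

Set 46.7·(1/2)^(t/30.6) = 139·(1/2)^(t/4.79).
Taking log₂: log₂(46.7/139) = t·(1/30.6 − 1/4.79).
log₂(0.33597) = -1.5736; 1/30.6 − 1/4.79 = -0.17609.
t = -1.5736 / -0.17609 ≈ 8.9364 minutes.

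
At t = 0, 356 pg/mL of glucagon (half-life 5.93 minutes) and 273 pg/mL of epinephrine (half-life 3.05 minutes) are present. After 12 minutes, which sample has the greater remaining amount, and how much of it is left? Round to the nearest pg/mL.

glucagon: 356 × (1/2)^2.0236 ≈ 87.555 pg/mL.
epinephrine: 273 × (1/2)^3.9344 ≈ 17.856 pg/mL.
Glucagon has more remaining, at ≈ 87.555 pg/mL.

glucagon, 88 pg/mL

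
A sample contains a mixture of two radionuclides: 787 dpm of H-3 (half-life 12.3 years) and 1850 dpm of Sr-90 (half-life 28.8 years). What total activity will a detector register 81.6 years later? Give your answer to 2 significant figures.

H-3: 787 × (1/2)^(81.6/12.3) = 787 × (1/2)^6.6341 ≈ 7.9231 dpm.
Sr-90: 1850 × (1/2)^(81.6/28.8) = 1850 × (1/2)^2.8333 ≈ 259.57 dpm.
Total = 7.9231 + 259.57 ≈ 267.49 dpm.

270 dpm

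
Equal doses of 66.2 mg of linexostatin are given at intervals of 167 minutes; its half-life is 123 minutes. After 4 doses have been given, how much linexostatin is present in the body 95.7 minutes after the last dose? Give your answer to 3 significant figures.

The 4 doses were given 596.7, 429.7, 262.7, 95.7 minutes ago.
Total = 66.2·(1/2)^(596.7/123) + 66.2·(1/2)^(429.7/123) + 66.2·(1/2)^(262.7/123) + 66.2·(1/2)^(95.7/123)
      = 2.2935 + 5.8777 + 15.064 + 38.605 ≈ 61.84 mg.

61.8 mg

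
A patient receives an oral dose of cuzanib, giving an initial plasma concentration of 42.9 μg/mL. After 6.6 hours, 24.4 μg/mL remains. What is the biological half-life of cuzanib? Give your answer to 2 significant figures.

A/A₀ = 24.4/42.9 ≈ 0.56876.
n = log₂(1.7582) ≈ 0.8141 half-lives elapsed in 6.6 hours.
t½ = 6.6/0.8141 ≈ 8.1071 hours.

8.1 hours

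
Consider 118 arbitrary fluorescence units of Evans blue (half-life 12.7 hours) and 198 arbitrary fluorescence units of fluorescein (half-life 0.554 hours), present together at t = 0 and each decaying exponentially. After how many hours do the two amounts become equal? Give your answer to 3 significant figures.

Set 118·(1/2)^(t/12.7) = 198·(1/2)^(t/0.554).
Taking log₂: log₂(118/198) = t·(1/12.7 − 1/0.554).
log₂(0.59596) = -0.74671; 1/12.7 − 1/0.554 = -1.7263.
t = -0.74671 / -1.7263 ≈ 0.43255 hours.

0.433 hours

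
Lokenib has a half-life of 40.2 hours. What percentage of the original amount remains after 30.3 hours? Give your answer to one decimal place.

n = 30.3/40.2 ≈ 0.75373 half-lives.
Fraction remaining = (1/2)^0.75373 ≈ 0.59307, i.e. 59.307%.

59.3%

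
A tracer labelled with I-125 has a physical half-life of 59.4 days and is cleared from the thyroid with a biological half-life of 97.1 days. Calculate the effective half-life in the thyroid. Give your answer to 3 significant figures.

1/t_eff = 1/t_phys + 1/t_biol = 1/59.4 + 1/97.1 = 0.027134 per day.
t_eff = 59.4 × 97.1 / (59.4 + 97.1) ≈ 36.855 days.

36.9 days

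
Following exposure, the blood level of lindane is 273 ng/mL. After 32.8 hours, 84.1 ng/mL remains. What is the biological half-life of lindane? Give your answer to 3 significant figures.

A/A₀ = 84.1/273 ≈ 0.30806.
n = log₂(3.2461) ≈ 1.6987 half-lives elapsed in 32.8 hours.
t½ = 32.8/1.6987 ≈ 19.309 hours.

19.3 hours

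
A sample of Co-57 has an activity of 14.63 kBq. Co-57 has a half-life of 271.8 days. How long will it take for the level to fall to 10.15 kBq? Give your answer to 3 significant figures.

143 days

Fraction remaining = 10.15/14.63 ≈ 0.69378.
n = log₂(14.63/10.15) = ln(1.4414)/ln 2 ≈ 0.52745 half-lives.
t = n × t½ = 0.52745 × 271.8 ≈ 143.36 days.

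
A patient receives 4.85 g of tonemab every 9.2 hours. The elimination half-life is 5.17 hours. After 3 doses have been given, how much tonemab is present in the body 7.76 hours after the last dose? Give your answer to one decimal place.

2.4 g

The 3 doses were given 26.16, 16.96, 7.76 hours ago.
Total = 4.85·(1/2)^(26.16/5.17) + 4.85·(1/2)^(16.96/5.17) + 4.85·(1/2)^(7.76/5.17)
      = 0.14539 + 0.49914 + 1.7136 ≈ 2.3581 g.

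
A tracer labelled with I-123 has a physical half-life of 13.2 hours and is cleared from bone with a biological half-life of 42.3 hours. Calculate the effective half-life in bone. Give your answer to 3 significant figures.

1/t_eff = 1/t_phys + 1/t_biol = 1/13.2 + 1/42.3 = 0.099398 per hour.
t_eff = 13.2 × 42.3 / (13.2 + 42.3) ≈ 10.061 hours.

10.1 hours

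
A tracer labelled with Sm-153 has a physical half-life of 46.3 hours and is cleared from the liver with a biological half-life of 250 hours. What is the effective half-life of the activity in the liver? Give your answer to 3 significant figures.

39.1 hours

1/t_eff = 1/t_phys + 1/t_biol = 1/46.3 + 1/250 = 0.025598 per hour.
t_eff = 46.3 × 250 / (46.3 + 250) ≈ 39.065 hours.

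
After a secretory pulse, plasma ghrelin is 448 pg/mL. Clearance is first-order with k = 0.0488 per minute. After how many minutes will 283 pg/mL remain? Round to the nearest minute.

9 minutes

t½ = ln 2 / k = 0.69315 / 0.0488 ≈ 14.204 minutes.
Fraction remaining = 283/448 ≈ 0.6317.
n = log₂(448/283) = ln(1.583)/ln 2 ≈ 0.6627 half-lives.
t = n × t½ = 0.6627 × 14.204 ≈ 9.4128 minutes.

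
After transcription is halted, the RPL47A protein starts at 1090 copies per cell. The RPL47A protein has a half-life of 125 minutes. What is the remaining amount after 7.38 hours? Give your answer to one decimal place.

93.6 copies per cell

Convert the elapsed time: 7.38 hours = 442.8 minutes.
Number of half-lives: n = 442.8/125 ≈ 3.5424.
Remaining = 1090 × (1/2)^3.5424 = 1090 × 0.085828 ≈ 93.553 copies per cell.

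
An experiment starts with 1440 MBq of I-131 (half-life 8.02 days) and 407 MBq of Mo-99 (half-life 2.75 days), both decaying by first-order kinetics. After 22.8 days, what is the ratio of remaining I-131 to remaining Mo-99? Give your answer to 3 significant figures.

154

I-131: 1440 × (1/2)^(22.8/8.02) = 1440 × (1/2)^2.8429 ≈ 200.71 MBq.
Mo-99: 407 × (1/2)^(22.8/2.75) = 407 × (1/2)^8.2909 ≈ 1.2995 MBq.
Ratio ≈ 200.71 / 1.2995 ≈ 154.45.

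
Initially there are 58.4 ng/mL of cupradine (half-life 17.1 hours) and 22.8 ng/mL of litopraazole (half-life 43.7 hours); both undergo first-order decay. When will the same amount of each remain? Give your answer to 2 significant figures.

38 hours

Set 58.4·(1/2)^(t/17.1) = 22.8·(1/2)^(t/43.7).
Taking log₂: log₂(58.4/22.8) = t·(1/17.1 − 1/43.7).
log₂(2.5614) = 1.3569; 1/17.1 − 1/43.7 = 0.035596.
t = 1.3569 / 0.035596 ≈ 38.12 hours.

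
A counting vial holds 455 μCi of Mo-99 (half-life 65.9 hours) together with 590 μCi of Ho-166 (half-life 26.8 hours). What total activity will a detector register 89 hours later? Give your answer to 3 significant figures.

Mo-99: 455 × (1/2)^(89/65.9) = 455 × (1/2)^1.3505 ≈ 178.43 μCi.
Ho-166: 590 × (1/2)^(89/26.8) = 590 × (1/2)^3.3209 ≈ 59.042 μCi.
Total = 178.43 + 59.042 ≈ 237.47 μCi.

237 μCi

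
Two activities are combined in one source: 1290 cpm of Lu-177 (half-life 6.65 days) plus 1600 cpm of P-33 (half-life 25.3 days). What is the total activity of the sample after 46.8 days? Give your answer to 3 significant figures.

454 cpm

Lu-177: 1290 × (1/2)^(46.8/6.65) = 1290 × (1/2)^7.0376 ≈ 9.8189 cpm.
P-33: 1600 × (1/2)^(46.8/25.3) = 1600 × (1/2)^1.8498 ≈ 443.89 cpm.
Total = 9.8189 + 443.89 ≈ 453.71 cpm.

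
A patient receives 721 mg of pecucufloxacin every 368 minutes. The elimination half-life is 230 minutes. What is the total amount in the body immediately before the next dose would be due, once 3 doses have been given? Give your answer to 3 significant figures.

The 3 doses were given 1104, 736, 368 minutes ago.
Total = 721·(1/2)^(1104/230) + 721·(1/2)^(736/230) + 721·(1/2)^(368/230)
      = 25.882 + 78.458 + 237.84 ≈ 342.18 mg.

342 mg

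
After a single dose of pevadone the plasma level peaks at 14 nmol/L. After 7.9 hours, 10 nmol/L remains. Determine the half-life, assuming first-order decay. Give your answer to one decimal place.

A/A₀ = 10/14 ≈ 0.71429.
n = log₂(1.4) ≈ 0.48543 half-lives elapsed in 7.9 hours.
t½ = 7.9/0.48543 ≈ 16.274 hours.

16.3 hours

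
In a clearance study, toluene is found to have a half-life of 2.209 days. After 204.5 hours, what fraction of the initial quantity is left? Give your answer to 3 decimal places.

0.069

204.5 hours = 8.52083 days.
n = 8.52083/2.209 ≈ 3.8573 half-lives.
Fraction remaining = (1/2)^3.8573 ≈ 0.068997.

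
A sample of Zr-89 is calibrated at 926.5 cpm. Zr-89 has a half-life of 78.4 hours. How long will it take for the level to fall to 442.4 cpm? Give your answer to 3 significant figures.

83.6 hours

Fraction remaining = 442.4/926.5 ≈ 0.4775.
n = log₂(926.5/442.4) = ln(2.0943)/ln 2 ≈ 1.0664 half-lives.
t = n × t½ = 1.0664 × 78.4 ≈ 83.609 hours.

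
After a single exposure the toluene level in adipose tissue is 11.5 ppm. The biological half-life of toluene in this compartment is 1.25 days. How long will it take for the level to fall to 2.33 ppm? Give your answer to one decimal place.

2.9 days

Fraction remaining = 2.33/11.5 ≈ 0.20261.
n = log₂(11.5/2.33) = ln(4.9356)/ln 2 ≈ 2.3032 half-lives.
t = n × t½ = 2.3032 × 1.25 ≈ 2.879 days.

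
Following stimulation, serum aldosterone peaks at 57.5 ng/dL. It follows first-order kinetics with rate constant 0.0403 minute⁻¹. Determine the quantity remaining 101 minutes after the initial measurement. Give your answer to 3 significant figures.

t½ = ln 2 / k = 0.69315 / 0.0403 ≈ 17.2 minutes.
Number of half-lives: n = 101/17.2 ≈ 5.8722.
Remaining = 57.5 × (1/2)^5.8722 = 57.5 × 0.017072 ≈ 0.98166 ng/dL.

0.982 ng/dL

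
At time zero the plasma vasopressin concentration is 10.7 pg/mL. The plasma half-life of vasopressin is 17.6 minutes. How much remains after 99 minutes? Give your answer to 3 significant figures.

Number of half-lives: n = 99/17.6 ≈ 5.625.
Remaining = 10.7 × (1/2)^5.625 = 10.7 × 0.020263 ≈ 0.21682 pg/mL.

0.217 pg/mL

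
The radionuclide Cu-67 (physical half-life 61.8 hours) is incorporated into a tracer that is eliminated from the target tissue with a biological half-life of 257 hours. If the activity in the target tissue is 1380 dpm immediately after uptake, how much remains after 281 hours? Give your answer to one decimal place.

1/t_eff = 1/t_phys + 1/t_biol = 1/61.8 + 1/257 = 0.020072 per hour.
t_eff = 61.8 × 257 / (61.8 + 257) ≈ 49.82 hours.
Remaining = 1380 × (1/2)^(281/49.82) = 1380 × (1/2)^5.6403 ≈ 27.668 dpm.

27.7 dpm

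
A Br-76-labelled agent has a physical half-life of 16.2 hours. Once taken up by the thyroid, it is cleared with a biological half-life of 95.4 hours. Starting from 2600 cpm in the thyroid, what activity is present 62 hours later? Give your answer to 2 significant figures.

120 cpm

1/t_eff = 1/t_phys + 1/t_biol = 1/16.2 + 1/95.4 = 0.072211 per hour.
t_eff = 16.2 × 95.4 / (16.2 + 95.4) ≈ 13.848 hours.
Remaining = 2600 × (1/2)^(62/13.848) = 2600 × (1/2)^4.4771 ≈ 116.75 cpm.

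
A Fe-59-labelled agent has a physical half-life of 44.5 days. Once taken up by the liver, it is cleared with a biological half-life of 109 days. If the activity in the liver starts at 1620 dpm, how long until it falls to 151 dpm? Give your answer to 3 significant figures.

108 days

1/t_eff = 1/t_phys + 1/t_biol = 1/44.5 + 1/109 = 0.031646 per day.
t_eff = 44.5 × 109 / (44.5 + 109) ≈ 31.599 days.
n = log₂(1620/151) ≈ 3.4234; t = 3.4234 × 31.599 ≈ 108.18 days.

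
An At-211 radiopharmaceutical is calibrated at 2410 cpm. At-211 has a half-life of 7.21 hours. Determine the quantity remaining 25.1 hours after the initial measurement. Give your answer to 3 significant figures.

Number of half-lives: n = 25.1/7.21 ≈ 3.4813.
Remaining = 2410 × (1/2)^3.4813 = 2410 × 0.089543 ≈ 215.8 cpm.

216 cpm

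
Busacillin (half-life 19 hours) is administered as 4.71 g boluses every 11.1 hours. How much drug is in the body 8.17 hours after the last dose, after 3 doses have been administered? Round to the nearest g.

The 3 doses were given 30.37, 19.27, 8.17 hours ago.
Total = 4.71·(1/2)^(30.37/19) + 4.71·(1/2)^(19.27/19) + 4.71·(1/2)^(8.17/19)
      = 1.5554 + 2.3319 + 3.4961 ≈ 7.3834 g.

7 g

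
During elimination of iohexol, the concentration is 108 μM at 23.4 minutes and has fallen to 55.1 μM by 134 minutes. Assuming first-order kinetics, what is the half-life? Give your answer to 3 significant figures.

114 minutes

Over Δt = 134 − 23.4 = 110.6 minutes, the level fell by a factor of 108/55.1 ≈ 1.9601.
n = log₂(1.9601) ≈ 0.97091 half-lives, so t½ = 110.6/0.97091 ≈ 113.91 minutes.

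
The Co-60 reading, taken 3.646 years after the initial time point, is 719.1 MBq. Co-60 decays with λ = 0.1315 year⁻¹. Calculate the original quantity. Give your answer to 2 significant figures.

t½ = ln 2 / λ = 0.69315 / 0.1315 ≈ 5.2711 years.
Number of half-lives elapsed: n = 3.646/5.2711 ≈ 0.6917.
A₀ = A × 2^n = 719.1 × 2^0.6917 = 719.1 × 1.6152 ≈ 1161.5 MBq.

1200 MBq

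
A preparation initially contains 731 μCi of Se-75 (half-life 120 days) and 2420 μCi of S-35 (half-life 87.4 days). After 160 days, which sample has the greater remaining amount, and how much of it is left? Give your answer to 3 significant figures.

S-35, 680 μCi

Se-75: 731 × (1/2)^1.3333 ≈ 290.1 μCi.
S-35: 2420 × (1/2)^1.8307 ≈ 680.35 μCi.
S-35 has more remaining, at ≈ 680.35 μCi.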